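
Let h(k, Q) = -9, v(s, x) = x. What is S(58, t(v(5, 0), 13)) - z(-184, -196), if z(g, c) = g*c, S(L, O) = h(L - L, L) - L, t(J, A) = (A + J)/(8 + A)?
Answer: -36131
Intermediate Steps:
t(J, A) = (A + J)/(8 + A)
S(L, O) = -9 - L
z(g, c) = c*g
S(58, t(v(5, 0), 13)) - z(-184, -196) = (-9 - 1*58) - (-196)*(-184) = (-9 - 58) - 1*36064 = -67 - 36064 = -36131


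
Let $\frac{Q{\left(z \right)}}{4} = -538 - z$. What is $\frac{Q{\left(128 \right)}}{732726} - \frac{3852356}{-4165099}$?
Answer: $\frac{156201421040}{169548684993} \approx 0.92128$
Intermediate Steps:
$Q{\left(z \right)} = -2152 - 4 z$ ($Q{\left(z \right)} = 4 \left(-538 - z\right) = -2152 - 4 z$)
$\frac{Q{\left(128 \right)}}{732726} - \frac{3852356}{-4165099} = \frac{-2152 - 512}{732726} - \frac{3852356}{-4165099} = \left(-2152 - 512\right) \frac{1}{732726} - - \frac{3852356}{4165099} = \left(-2664\right) \frac{1}{732726} + \frac{3852356}{4165099} = - \frac{148}{40707} + \frac{3852356}{4165099} = \frac{156201421040}{169548684993}$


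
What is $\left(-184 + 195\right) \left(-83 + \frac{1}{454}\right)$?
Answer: $- \frac{414491}{454} \approx -912.98$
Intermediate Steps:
$\left(-184 + 195\right) \left(-83 + \frac{1}{454}\right) = 11 \left(-83 + \frac{1}{454}\right) = 11 \left(- \frac{37681}{454}\right) = - \frac{414491}{454}$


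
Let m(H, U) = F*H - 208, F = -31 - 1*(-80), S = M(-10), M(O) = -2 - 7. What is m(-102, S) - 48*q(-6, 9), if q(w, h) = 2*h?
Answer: -6070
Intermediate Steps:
M(O) = -9
S = -9
F = 49 (F = -31 + 80 = 49)
m(H, U) = -208 + 49*H (m(H, U) = 49*H - 208 = -208 + 49*H)
m(-102, S) - 48*q(-6, 9) = (-208 + 49*(-102)) - 96*9 = (-208 - 4998) - 48*18 = -5206 - 864 = -6070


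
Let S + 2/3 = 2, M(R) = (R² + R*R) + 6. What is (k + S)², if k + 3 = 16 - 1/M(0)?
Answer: 7225/36 ≈ 200.69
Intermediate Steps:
M(R) = 6 + 2*R² (M(R) = (R² + R²) + 6 = 2*R² + 6 = 6 + 2*R²)
S = 4/3 (S = -⅔ + 2 = 4/3 ≈ 1.3333)
k = 77/6 (k = -3 + (16 - 1/(6 + 2*0²)) = -3 + (16 - 1/(6 + 2*0)) = -3 + (16 - 1/(6 + 0)) = -3 + (16 - 1/6) = -3 + (16 - 1*⅙) = -3 + (16 - ⅙) = -3 + 95/6 = 77/6 ≈ 12.833)
(k + S)² = (77/6 + 4/3)² = (85/6)² = 7225/36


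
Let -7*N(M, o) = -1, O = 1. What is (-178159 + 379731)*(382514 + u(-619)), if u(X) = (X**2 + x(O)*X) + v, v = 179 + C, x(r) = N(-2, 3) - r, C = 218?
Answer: 154525613528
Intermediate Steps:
N(M, o) = 1/7 (N(M, o) = -1/7*(-1) = 1/7)
x(r) = 1/7 - r
v = 397 (v = 179 + 218 = 397)
u(X) = 397 + X**2 - 6*X/7 (u(X) = (X**2 + (1/7 - 1*1)*X) + 397 = (X**2 + (1/7 - 1)*X) + 397 = (X**2 - 6*X/7) + 397 = 397 + X**2 - 6*X/7)
(-178159 + 379731)*(382514 + u(-619)) = (-178159 + 379731)*(382514 + (397 + (-619)**2 - 6/7*(-619))) = 201572*(382514 + (397 + 383161 + 3714/7)) = 201572*(382514 + 2688620/7) = 201572*(5366218/7) = 154525613528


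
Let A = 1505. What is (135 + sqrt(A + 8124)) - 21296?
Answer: -21161 + sqrt(9629) ≈ -21063.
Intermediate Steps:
(135 + sqrt(A + 8124)) - 21296 = (135 + sqrt(1505 + 8124)) - 21296 = (135 + sqrt(9629)) - 21296 = -21161 + sqrt(9629)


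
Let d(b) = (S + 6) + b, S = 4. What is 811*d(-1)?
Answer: 7299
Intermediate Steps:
d(b) = 10 + b (d(b) = (4 + 6) + b = 10 + b)
811*d(-1) = 811*(10 - 1) = 811*9 = 7299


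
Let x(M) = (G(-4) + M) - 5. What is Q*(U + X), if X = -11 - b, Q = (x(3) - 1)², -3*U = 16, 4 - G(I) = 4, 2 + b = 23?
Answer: -336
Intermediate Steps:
b = 21 (b = -2 + 23 = 21)
G(I) = 0 (G(I) = 4 - 1*4 = 4 - 4 = 0)
U = -16/3 (U = -⅓*16 = -16/3 ≈ -5.3333)
x(M) = -5 + M (x(M) = (0 + M) - 5 = M - 5 = -5 + M)
Q = 9 (Q = ((-5 + 3) - 1)² = (-2 - 1)² = (-3)² = 9)
X = -32 (X = -11 - 1*21 = -11 - 21 = -32)
Q*(U + X) = 9*(-16/3 - 32) = 9*(-112/3) = -336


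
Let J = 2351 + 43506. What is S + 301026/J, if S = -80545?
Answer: -3693251039/45857 ≈ -80538.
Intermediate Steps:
J = 45857
S + 301026/J = -80545 + 301026/45857 = -3693251039/45857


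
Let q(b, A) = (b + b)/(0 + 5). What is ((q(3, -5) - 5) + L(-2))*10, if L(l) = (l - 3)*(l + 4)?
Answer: -138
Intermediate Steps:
q(b, A) = 2*b/5 (q(b, A) = (2*b)/5 = (2*b)*(1/5) = 2*b/5)
L(l) = (-3 + l)*(4 + l)
((q(3, -5) - 5) + L(-2))*10 = (((2/5)*3 - 5) + (-12 - 2 + (-2)**2))*10 = ((6/5 - 5) + (-12 - 2 + 4))*10 = (-19/5 - 10)*10 = -69/5*10 = -138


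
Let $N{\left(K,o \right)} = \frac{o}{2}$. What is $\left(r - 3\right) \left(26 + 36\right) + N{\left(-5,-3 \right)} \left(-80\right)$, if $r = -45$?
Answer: $-2856$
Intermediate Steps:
$N{\left(K,o \right)} = \frac{o}{2}$ ($N{\left(K,o \right)} = o \frac{1}{2} = \frac{o}{2}$)
$\left(r - 3\right) \left(26 + 36\right) + N{\left(-5,-3 \right)} \left(-80\right) = \left(-45 - 3\right) \left(26 + 36\right) + \frac{1}{2} \left(-3\right) \left(-80\right) = \left(-48\right) 62 - -120 = -2976 + 120 = -2856$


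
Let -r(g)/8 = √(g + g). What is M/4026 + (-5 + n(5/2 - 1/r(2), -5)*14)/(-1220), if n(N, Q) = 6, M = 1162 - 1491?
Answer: -5897/40260 ≈ -0.14647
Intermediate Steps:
r(g) = -8*√2*√g (r(g) = -8*√(g + g) = -8*√2*√g)
M = -329
M/4026 + (-5 + n(5/2 - 1/r(2), -5)*14)/(-1220) = -329/4026 + (-5 + 6*14)/(-1220) = -329*1/4026 + (-5 + 84)*(-1/1220) = -329/4026 + 79*(-1/1220) = -329/4026 - 79/1220 = -5897/40260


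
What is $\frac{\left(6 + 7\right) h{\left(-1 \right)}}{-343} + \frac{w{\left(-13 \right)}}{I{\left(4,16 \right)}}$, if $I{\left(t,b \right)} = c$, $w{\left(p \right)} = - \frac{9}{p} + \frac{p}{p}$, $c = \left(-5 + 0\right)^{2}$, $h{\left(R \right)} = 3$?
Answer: $- \frac{5129}{111475} \approx -0.04601$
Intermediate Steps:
$c = 25$ ($c = \left(-5\right)^{2} = 25$)
$w{\left(p \right)} = 1 - \frac{9}{p}$ ($w{\left(p \right)} = - \frac{9}{p} + 1 = 1 - \frac{9}{p}$)
$I{\left(t,b \right)} = 25$
$\frac{\left(6 + 7\right) h{\left(-1 \right)}}{-343} + \frac{w{\left(-13 \right)}}{I{\left(4,16 \right)}} = \frac{\left(6 + 7\right) 3}{-343} + \frac{\frac{1}{-13} \left(-9 - 13\right)}{25} = 13 \cdot 3 \left(- \frac{1}{343}\right) + \left(- \frac{1}{13}\right) \left(-22\right) \frac{1}{25} = 39 \left(- \frac{1}{343}\right) + \frac{22}{13} \cdot \frac{1}{25} = - \frac{39}{343} + \frac{22}{325} = - \frac{5129}{111475}$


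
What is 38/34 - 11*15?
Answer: -2786/17 ≈ -163.88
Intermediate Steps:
38/34 - 11*15 = 38*(1/34) - 165 = 19/17 - 165 = -2786/17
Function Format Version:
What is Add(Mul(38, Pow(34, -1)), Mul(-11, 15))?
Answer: Rational(-2786, 17) ≈ -163.88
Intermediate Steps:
Add(Mul(38, Pow(34, -1)), Mul(-11, 15)) = Add(Mul(38, Rational(1, 34)), -165) = Add(Rational(19, 17), -165) = Rational(-2786, 17)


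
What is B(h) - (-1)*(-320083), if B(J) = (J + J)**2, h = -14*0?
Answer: -320083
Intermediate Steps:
h = 0
B(J) = 4*J**2 (B(J) = (2*J)**2 = 4*J**2)
B(h) - (-1)*(-320083) = 4*0**2 - (-1)*(-320083) = 4*0 - 1*320083 = 0 - 320083 = -320083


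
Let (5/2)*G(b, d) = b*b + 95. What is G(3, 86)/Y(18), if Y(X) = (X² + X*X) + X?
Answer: 104/1665 ≈ 0.062462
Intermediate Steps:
Y(X) = X + 2*X² (Y(X) = (X² + X²) + X = 2*X² + X = X + 2*X²)
G(b, d) = 38 + 2*b²/5 (G(b, d) = 2*(b*b + 95)/5 = 2*(b² + 95)/5 = 2*(95 + b²)/5 = 38 + 2*b²/5)
G(3, 86)/Y(18) = (38 + (⅖)*3²)/((18*(1 + 2*18))) = (38 + (⅖)*9)/((18*(1 + 36))) = (38 + 18/5)/((18*37)) = (208/5)/666 = (208/5)*(1/666) = 104/1665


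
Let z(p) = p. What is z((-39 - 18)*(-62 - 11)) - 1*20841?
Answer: -16680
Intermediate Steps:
z((-39 - 18)*(-62 - 11)) - 1*20841 = (-39 - 18)*(-62 - 11) - 1*20841 = -57*(-73) - 20841 = 4161 - 20841 = -16680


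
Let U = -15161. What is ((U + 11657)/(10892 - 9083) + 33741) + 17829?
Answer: 31095542/603 ≈ 51568.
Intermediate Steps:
((U + 11657)/(10892 - 9083) + 33741) + 17829 = ((-15161 + 11657)/(10892 - 9083) + 33741) + 17829 = (-3504/1809 + 33741) + 17829 = (-3504*1/1809 + 33741) + 17829 = (-1168/603 + 33741) + 17829 = 20344655/603 + 17829 = 31095542/603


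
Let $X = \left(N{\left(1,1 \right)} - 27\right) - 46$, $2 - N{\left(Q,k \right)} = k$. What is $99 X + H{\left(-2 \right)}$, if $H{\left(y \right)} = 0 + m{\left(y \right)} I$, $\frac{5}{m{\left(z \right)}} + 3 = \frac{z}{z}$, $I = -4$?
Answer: $-7118$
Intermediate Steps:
$N{\left(Q,k \right)} = 2 - k$
$m{\left(z \right)} = - \frac{5}{2}$ ($m{\left(z \right)} = \frac{5}{-3 + \frac{z}{z}} = \frac{5}{-3 + 1} = \frac{5}{-2} = 5 \left(- \frac{1}{2}\right) = - \frac{5}{2}$)
$H{\left(y \right)} = 10$ ($H{\left(y \right)} = 0 - -10 = 0 + 10 = 10$)
$X = -72$ ($X = \left(\left(2 - 1\right) - 27\right) - 46 = \left(1 - 27\right) - 46 = -26 - 46 = -72$)
$99 X + H{\left(-2 \right)} = 99 \left(-72\right) + 10 = -7128 + 10 = -7118$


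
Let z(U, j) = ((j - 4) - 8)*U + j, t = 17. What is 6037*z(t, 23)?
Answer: 1267770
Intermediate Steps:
z(U, j) = j + U*(-12 + j) (z(U, j) = ((-4 + j) - 8)*U + j = (-12 + j)*U + j = U*(-12 + j) + j = j + U*(-12 + j))
6037*z(t, 23) = 6037*(23 - 12*17 + 17*23) = 6037*(23 - 204 + 391) = 6037*210 = 1267770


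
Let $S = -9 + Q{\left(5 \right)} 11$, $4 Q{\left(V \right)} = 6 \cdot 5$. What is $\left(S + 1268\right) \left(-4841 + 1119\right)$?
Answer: $-4993063$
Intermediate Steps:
$Q{\left(V \right)} = \frac{15}{2}$ ($Q{\left(V \right)} = \frac{6 \cdot 5}{4} = \frac{1}{4} \cdot 30 = \frac{15}{2}$)
$S = \frac{147}{2}$ ($S = -9 + \frac{15}{2} \cdot 11 = -9 + \frac{165}{2} = \frac{147}{2} \approx 73.5$)
$\left(S + 1268\right) \left(-4841 + 1119\right) = \left(\frac{147}{2} + 1268\right) \left(-4841 + 1119\right) = \frac{2683}{2} \left(-3722\right) = -4993063$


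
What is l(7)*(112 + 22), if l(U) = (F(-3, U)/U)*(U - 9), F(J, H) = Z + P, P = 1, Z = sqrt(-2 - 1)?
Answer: -268/7 - 268*I*sqrt(3)/7 ≈ -38.286 - 66.313*I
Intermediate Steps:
Z = I*sqrt(3) (Z = sqrt(-3) = I*sqrt(3) ≈ 1.732*I)
F(J, H) = 1 + I*sqrt(3) (F(J, H) = I*sqrt(3) + 1 = 1 + I*sqrt(3))
l(U) = (1 + I*sqrt(3))*(-9 + U)/U (l(U) = ((1 + I*sqrt(3))/U)*(U - 9) = ((1 + I*sqrt(3))/U)*(-9 + U) = (1 + I*sqrt(3))*(-9 + U)/U)
l(7)*(112 + 22) = ((1 + I*sqrt(3))*(-9 + 7)/7)*(112 + 22) = ((1/7)*(1 + I*sqrt(3))*(-2))*134 = (-2/7 - 2*I*sqrt(3)/7)*134 = -268/7 - 268*I*sqrt(3)/7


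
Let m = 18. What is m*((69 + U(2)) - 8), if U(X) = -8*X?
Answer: 810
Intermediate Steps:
m*((69 + U(2)) - 8) = 18*((69 - 8*2) - 8) = 18*((69 - 16) - 8) = 18*(53 - 8) = 18*45 = 810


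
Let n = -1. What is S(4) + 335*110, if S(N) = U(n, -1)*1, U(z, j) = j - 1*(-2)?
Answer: 36851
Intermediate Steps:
U(z, j) = 2 + j (U(z, j) = j + 2 = 2 + j)
S(N) = 1 (S(N) = (2 - 1)*1 = 1*1 = 1)
S(4) + 335*110 = 1 + 335*110 = 1 + 36850 = 36851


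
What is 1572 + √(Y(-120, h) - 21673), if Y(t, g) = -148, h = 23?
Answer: 1572 + I*√21821 ≈ 1572.0 + 147.72*I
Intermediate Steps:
1572 + √(Y(-120, h) - 21673) = 1572 + √(-148 - 21673) = 1572 + √(-21821) = 1572 + I*√21821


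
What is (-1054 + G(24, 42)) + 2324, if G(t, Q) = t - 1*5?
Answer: 1289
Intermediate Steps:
G(t, Q) = -5 + t (G(t, Q) = t - 5 = -5 + t)
(-1054 + G(24, 42)) + 2324 = (-1054 + (-5 + 24)) + 2324 = (-1054 + 19) + 2324 = -1035 + 2324 = 1289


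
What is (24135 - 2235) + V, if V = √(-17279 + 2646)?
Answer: 21900 + I*√14633 ≈ 21900.0 + 120.97*I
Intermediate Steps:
V = I*√14633 (V = √(-14633) = I*√14633 ≈ 120.97*I)
(24135 - 2235) + V = (24135 - 2235) + I*√14633 = 21900 + I*√14633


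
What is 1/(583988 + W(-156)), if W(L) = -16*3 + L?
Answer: 1/583784 ≈ 1.7130e-6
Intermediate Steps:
W(L) = -48 + L
1/(583988 + W(-156)) = 1/(583988 + (-48 - 156)) = 1/(583988 - 204) = 1/583784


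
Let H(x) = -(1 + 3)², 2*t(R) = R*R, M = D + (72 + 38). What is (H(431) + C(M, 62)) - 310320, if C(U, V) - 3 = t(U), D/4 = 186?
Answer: 54325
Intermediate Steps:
D = 744 (D = 4*186 = 744)
M = 854 (M = 744 + (72 + 38) = 744 + 110 = 854)
t(R) = R²/2 (t(R) = (R*R)/2 = R²/2)
H(x) = -16 (H(x) = -1*4² = -1*16 = -16)
C(U, V) = 3 + U²/2
(H(431) + C(M, 62)) - 310320 = (-16 + (3 + (½)*854²)) - 310320 = (-16 + (3 + (½)*729316)) - 310320 = (-16 + (3 + 364658)) - 310320 = (-16 + 364661) - 310320 = 364645 - 310320 = 54325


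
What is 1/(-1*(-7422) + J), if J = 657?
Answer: 1/8079 ≈ 0.00012378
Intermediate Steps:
1/(-1*(-7422) + J) = 1/(-1*(-7422) + 657) = 1/(7422 + 657) = 1/8079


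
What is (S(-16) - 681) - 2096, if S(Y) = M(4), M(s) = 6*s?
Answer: -2753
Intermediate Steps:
S(Y) = 24 (S(Y) = 6*4 = 24)
(S(-16) - 681) - 2096 = (24 - 681) - 2096 = -657 - 2096 = -2753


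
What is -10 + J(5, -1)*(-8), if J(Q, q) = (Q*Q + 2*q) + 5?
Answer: -234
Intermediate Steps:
J(Q, q) = 5 + Q**2 + 2*q (J(Q, q) = (Q**2 + 2*q) + 5 = 5 + Q**2 + 2*q)
-10 + J(5, -1)*(-8) = -10 + (5 + 5**2 + 2*(-1))*(-8) = -10 + (5 + 25 - 2)*(-8) = -10 + 28*(-8) = -10 - 224 = -234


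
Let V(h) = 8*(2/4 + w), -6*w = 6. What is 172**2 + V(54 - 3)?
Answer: 29580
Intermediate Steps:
w = -1 (w = -1/6*6 = -1)
V(h) = -4 (V(h) = 8*(2/4 - 1) = 8*(2*(1/4) - 1) = 8*(1/2 - 1) = 8*(-1/2) = -4)
172**2 + V(54 - 3) = 172**2 - 4 = 29584 - 4 = 29580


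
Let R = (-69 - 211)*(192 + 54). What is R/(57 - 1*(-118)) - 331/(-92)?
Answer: -179401/460 ≈ -390.00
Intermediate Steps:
R = -68880 (R = -280*246 = -68880)
R/(57 - 1*(-118)) - 331/(-92) = -68880/(57 - 1*(-118)) - 331/(-92) = -68880/(57 + 118) - 331*(-1/92) = -68880/175 + 331/92 = -68880*1/175 + 331/92 = -1968/5 + 331/92 = -179401/460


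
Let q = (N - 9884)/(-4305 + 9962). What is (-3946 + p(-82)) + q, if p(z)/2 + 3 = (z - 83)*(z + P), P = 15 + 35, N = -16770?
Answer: 37354802/5657 ≈ 6603.3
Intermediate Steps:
P = 50
q = -26654/5657 (q = (-16770 - 9884)/(-4305 + 9962) = -26654/5657 ≈ -4.7117)
p(z) = -6 + 2*(-83 + z)*(50 + z) (p(z) = -6 + 2*((z - 83)*(z + 50)) = -6 + 2*((-83 + z)*(50 + z)) = -6 + 2*(-83 + z)*(50 + z))
(-3946 + p(-82)) + q = (-3946 + (-8306 - 66*(-82) + 2*(-82)²)) - 26654/5657 = (-3946 + (-8306 + 5412 + 2*6724)) - 26654/5657 = (-3946 + (-8306 + 5412 + 13448)) - 26654/5657 = (-3946 + 10554) - 26654/5657 = 6608 - 26654/5657 = 37354802/5657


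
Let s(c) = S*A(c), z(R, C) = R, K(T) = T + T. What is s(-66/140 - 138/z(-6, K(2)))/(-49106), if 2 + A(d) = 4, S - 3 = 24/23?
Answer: -93/564719 ≈ -0.00016468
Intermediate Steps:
K(T) = 2*T
S = 93/23 (S = 3 + 24/23 = 93/23 ≈ 4.0435)
A(d) = 2 (A(d) = -2 + 4 = 2)
s(c) = 186/23 (s(c) = (93/23)*2 = 186/23)
s(-66/140 - 138/z(-6, K(2)))/(-49106) = (186/23)/(-49106) = (186/23)*(-1/49106) = -93/564719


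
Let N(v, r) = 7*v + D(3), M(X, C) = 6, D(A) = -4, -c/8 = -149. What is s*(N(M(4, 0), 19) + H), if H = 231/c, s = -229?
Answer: -10425683/1192 ≈ -8746.4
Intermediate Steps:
c = 1192 (c = -8*(-149) = 1192)
N(v, r) = -4 + 7*v (N(v, r) = 7*v - 4 = -4 + 7*v)
H = 231/1192 ≈ 0.19379
s*(N(M(4, 0), 19) + H) = -229*((-4 + 7*6) + 231/1192) = -229*((-4 + 42) + 231/1192) = -229*(38 + 231/1192) = -229*45527/1192 = -10425683/1192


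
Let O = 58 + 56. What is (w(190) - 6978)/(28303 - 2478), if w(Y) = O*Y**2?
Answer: 4108422/25825 ≈ 159.09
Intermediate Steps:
O = 114
w(Y) = 114*Y**2
(w(190) - 6978)/(28303 - 2478) = (114*190**2 - 6978)/(28303 - 2478) = (114*36100 - 6978)/25825 = (4115400 - 6978)*(1/25825) = 4108422*(1/25825) = 4108422/25825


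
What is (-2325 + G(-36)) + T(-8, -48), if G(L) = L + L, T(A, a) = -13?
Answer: -2410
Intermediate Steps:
G(L) = 2*L
(-2325 + G(-36)) + T(-8, -48) = (-2325 + 2*(-36)) - 13 = (-2325 - 72) - 13 = -2397 - 13 = -2410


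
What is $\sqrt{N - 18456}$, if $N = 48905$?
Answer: $\sqrt{30449} \approx 174.5$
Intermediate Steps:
$\sqrt{N - 18456} = \sqrt{48905 - 18456} = \sqrt{30449}$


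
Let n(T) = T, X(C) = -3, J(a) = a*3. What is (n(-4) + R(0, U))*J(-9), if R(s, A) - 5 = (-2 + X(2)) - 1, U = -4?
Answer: 135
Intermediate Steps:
J(a) = 3*a
R(s, A) = -1 (R(s, A) = 5 + ((-2 - 3) - 1) = 5 + (-5 - 1) = 5 - 6 = -1)
(n(-4) + R(0, U))*J(-9) = (-4 - 1)*(3*(-9)) = -5*(-27) = 135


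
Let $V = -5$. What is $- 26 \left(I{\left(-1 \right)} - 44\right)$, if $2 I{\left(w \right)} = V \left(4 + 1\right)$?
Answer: $1469$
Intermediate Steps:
$I{\left(w \right)} = - \frac{25}{2}$ ($I{\left(w \right)} = \frac{\left(-5\right) \left(4 + 1\right)}{2} = \frac{\left(-5\right) 5}{2} = \frac{1}{2} \left(-25\right) = - \frac{25}{2}$)
$- 26 \left(I{\left(-1 \right)} - 44\right) = - 26 \left(- \frac{25}{2} - 44\right) = \left(-26\right) \left(- \frac{113}{2}\right) = 1469$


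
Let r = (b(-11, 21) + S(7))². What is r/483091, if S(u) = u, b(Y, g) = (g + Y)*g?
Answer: 961/9859 ≈ 0.097474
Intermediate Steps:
b(Y, g) = g*(Y + g) (b(Y, g) = (Y + g)*g = g*(Y + g))
r = 47089 (r = (21*(-11 + 21) + 7)² = (21*10 + 7)² = (210 + 7)² = 217² = 47089)
r/483091 = 47089/483091 = 47089*(1/483091) = 961/9859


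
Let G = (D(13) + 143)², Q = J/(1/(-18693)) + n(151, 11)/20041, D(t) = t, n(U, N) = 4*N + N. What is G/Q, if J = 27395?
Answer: -30482361/641430661505 ≈ -4.7522e-5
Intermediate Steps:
n(U, N) = 5*N
Q = -10262890584080/20041 (Q = 27395/(1/(-18693)) + (5*11)/20041 = 27395/(-1/18693) + 55*(1/20041) = 27395*(-18693) + 55/20041 = -512094735 + 55/20041 = -10262890584080/20041 ≈ -5.1209e+8)
G = 24336 (G = (13 + 143)² = 156² = 24336)
G/Q = 24336/(-10262890584080/20041) = 24336*(-20041/10262890584080) = -30482361/641430661505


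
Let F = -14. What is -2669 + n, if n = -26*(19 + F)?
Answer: -2799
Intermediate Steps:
n = -130 (n = -26*(19 - 14) = -26*5 = -130)
-2669 + n = -2669 - 130 = -2799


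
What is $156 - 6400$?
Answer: $-6244$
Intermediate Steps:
$156 - 6400 = -6244$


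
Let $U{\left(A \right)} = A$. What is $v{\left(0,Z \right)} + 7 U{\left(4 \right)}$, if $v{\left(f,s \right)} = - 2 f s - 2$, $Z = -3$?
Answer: $26$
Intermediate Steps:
$v{\left(f,s \right)} = -2 - 2 f s$ ($v{\left(f,s \right)} = - 2 f s - 2 = -2 - 2 f s$)
$v{\left(0,Z \right)} + 7 U{\left(4 \right)} = \left(-2 - 0 \left(-3\right)\right) + 7 \cdot 4 = \left(-2 + 0\right) + 28 = -2 + 28 = 26$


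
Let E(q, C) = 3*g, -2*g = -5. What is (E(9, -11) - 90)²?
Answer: 27225/4 ≈ 6806.3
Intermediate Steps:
g = 5/2 (g = -½*(-5) = 5/2 ≈ 2.5000)
E(q, C) = 15/2 (E(q, C) = 3*(5/2) = 15/2)
(E(9, -11) - 90)² = (15/2 - 90)² = (-165/2)² = 27225/4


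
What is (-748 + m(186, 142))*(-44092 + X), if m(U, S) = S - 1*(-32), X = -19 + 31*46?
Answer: 24501190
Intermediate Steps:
X = 1407 (X = -19 + 1426 = 1407)
m(U, S) = 32 + S (m(U, S) = S + 32 = 32 + S)
(-748 + m(186, 142))*(-44092 + X) = (-748 + (32 + 142))*(-44092 + 1407) = (-748 + 174)*(-42685) = -574*(-42685) = 24501190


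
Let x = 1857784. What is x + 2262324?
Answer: 4120108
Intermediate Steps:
x + 2262324 = 1857784 + 2262324 = 4120108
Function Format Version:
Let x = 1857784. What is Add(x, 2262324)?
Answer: 4120108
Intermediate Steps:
Add(x, 2262324) = Add(1857784, 2262324) = 4120108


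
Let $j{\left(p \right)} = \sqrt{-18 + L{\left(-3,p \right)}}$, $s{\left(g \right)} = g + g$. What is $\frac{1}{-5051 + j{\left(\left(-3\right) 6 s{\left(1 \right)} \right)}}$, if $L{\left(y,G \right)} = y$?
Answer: $- \frac{5051}{25512622} - \frac{i \sqrt{21}}{25512622} \approx -0.00019798 - 1.7962 \cdot 10^{-7} i$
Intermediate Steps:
$s{\left(g \right)} = 2 g$
$j{\left(p \right)} = i \sqrt{21}$ ($j{\left(p \right)} = \sqrt{-18 - 3} = \sqrt{-21} = i \sqrt{21}$)
$\frac{1}{-5051 + j{\left(\left(-3\right) 6 s{\left(1 \right)} \right)}} = \frac{1}{-5051 + i \sqrt{21}}$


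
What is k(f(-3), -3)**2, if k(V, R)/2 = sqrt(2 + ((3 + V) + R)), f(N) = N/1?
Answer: -4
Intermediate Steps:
f(N) = N (f(N) = N*1 = N)
k(V, R) = 2*sqrt(5 + R + V) (k(V, R) = 2*sqrt(2 + ((3 + V) + R)) = 2*sqrt(2 + (3 + R + V)) = 2*sqrt(5 + R + V))
k(f(-3), -3)**2 = (2*sqrt(5 - 3 - 3))**2 = (2*sqrt(-1))**2 = (2*I)**2 = -4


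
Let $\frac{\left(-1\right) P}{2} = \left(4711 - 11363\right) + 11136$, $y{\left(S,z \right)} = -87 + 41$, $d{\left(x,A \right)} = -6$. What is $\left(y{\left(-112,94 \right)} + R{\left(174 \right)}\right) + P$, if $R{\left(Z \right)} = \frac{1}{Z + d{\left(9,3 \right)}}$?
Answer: $- \frac{1514351}{168} \approx -9014.0$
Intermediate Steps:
$y{\left(S,z \right)} = -46$
$R{\left(Z \right)} = \frac{1}{-6 + Z}$ ($R{\left(Z \right)} = \frac{1}{Z - 6} = \frac{1}{-6 + Z}$)
$P = -8968$ ($P = - 2 \left(\left(4711 - 11363\right) + 11136\right) = - 2 \left(-6652 + 11136\right) = \left(-2\right) 4484 = -8968$)
$\left(y{\left(-112,94 \right)} + R{\left(174 \right)}\right) + P = \left(-46 + \frac{1}{-6 + 174}\right) - 8968 = \left(-46 + \frac{1}{168}\right) - 8968 = - \frac{7727}{168} - 8968 = - \frac{1514351}{168}$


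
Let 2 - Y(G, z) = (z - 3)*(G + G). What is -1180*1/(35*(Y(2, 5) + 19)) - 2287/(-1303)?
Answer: -99391/118573 ≈ -0.83823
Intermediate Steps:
Y(G, z) = 2 - 2*G*(-3 + z) (Y(G, z) = 2 - (z - 3)*(G + G) = 2 - (-3 + z)*2*G = 2 - 2*G*(-3 + z))
-1180*1/(35*(Y(2, 5) + 19)) - 2287/(-1303) = -1180*1/(35*((2 + 6*2 - 2*2*5) + 19)) - 2287/(-1303) = -1180*1/(35*((2 + 12 - 20) + 19)) - 2287*(-1/1303) = -1180*1/(35*(-6 + 19)) + 2287/1303 = -1180/(13*35) + 2287/1303 = -1180/455 + 2287/1303 = -1180*1/455 + 2287/1303 = -236/91 + 2287/1303 = -99391/118573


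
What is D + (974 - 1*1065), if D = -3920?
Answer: -4011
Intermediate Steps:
D + (974 - 1*1065) = -3920 + (974 - 1*1065) = -3920 + (974 - 1065) = -3920 - 91 = -4011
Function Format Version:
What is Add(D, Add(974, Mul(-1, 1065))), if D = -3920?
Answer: -4011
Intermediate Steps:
Add(D, Add(974, Mul(-1, 1065))) = Add(-3920, Add(974, Mul(-1, 1065))) = Add(-3920, Add(974, -1065)) = Add(-3920, -91) = -4011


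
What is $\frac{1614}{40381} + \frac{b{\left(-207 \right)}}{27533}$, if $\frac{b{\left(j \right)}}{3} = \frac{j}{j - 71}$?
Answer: $\frac{1125355767}{28098472754} \approx 0.04005$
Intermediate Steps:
$b{\left(j \right)} = \frac{3 j}{-71 + j}$ ($b{\left(j \right)} = 3 \frac{j}{j - 71} = 3 \frac{j}{-71 + j} = \frac{3 j}{-71 + j}$)
$\frac{1614}{40381} + \frac{b{\left(-207 \right)}}{27533} = \frac{1614}{40381} + \frac{3 \left(-207\right) \frac{1}{-71 - 207}}{27533} = 1614 \cdot \frac{1}{40381} + 3 \left(-207\right) \frac{1}{-278} \cdot \frac{1}{27533} = \frac{1614}{40381} + 3 \left(-207\right) \left(- \frac{1}{278}\right) \frac{1}{27533} = \frac{1614}{40381} + \frac{621}{278} \cdot \frac{1}{27533} = \frac{1614}{40381} + \frac{621}{7654174} = \frac{1125355767}{28098472754}$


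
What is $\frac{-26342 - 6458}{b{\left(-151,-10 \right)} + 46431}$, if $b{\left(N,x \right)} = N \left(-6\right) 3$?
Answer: $- \frac{32800}{49149} \approx -0.66736$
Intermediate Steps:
$b{\left(N,x \right)} = - 18 N$ ($b{\left(N,x \right)} = - 6 N 3 = - 18 N$)
$\frac{-26342 - 6458}{b{\left(-151,-10 \right)} + 46431} = \frac{-26342 - 6458}{\left(-18\right) \left(-151\right) + 46431} = - \frac{32800}{2718 + 46431} = - \frac{32800}{49149}$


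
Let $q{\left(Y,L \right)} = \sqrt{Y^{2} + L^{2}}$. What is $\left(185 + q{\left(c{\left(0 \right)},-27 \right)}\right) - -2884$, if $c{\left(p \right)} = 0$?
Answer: $3096$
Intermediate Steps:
$q{\left(Y,L \right)} = \sqrt{L^{2} + Y^{2}}$
$\left(185 + q{\left(c{\left(0 \right)},-27 \right)}\right) - -2884 = \left(185 + \sqrt{\left(-27\right)^{2} + 0^{2}}\right) - -2884 = \left(185 + \sqrt{729 + 0}\right) + 2884 = \left(185 + \sqrt{729}\right) + 2884 = \left(185 + 27\right) + 2884 = 212 + 2884 = 3096$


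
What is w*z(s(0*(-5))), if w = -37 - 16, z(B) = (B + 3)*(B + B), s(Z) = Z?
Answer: 0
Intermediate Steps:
z(B) = 2*B*(3 + B) (z(B) = (3 + B)*(2*B) = 2*B*(3 + B))
w = -53
w*z(s(0*(-5))) = -106*0*(-5)*(3 + 0*(-5)) = -106*0*(3 + 0) = -106*0*3 = -53*0 = 0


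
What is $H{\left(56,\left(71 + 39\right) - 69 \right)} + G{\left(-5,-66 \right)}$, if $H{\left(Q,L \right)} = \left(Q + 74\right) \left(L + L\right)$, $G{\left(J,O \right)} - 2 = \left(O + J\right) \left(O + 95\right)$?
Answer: $8603$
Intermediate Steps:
$G{\left(J,O \right)} = 2 + \left(95 + O\right) \left(J + O\right)$ ($G{\left(J,O \right)} = 2 + \left(O + J\right) \left(O + 95\right) = 2 + \left(J + O\right) \left(95 + O\right) = 2 + \left(95 + O\right) \left(J + O\right)$)
$H{\left(Q,L \right)} = 2 L \left(74 + Q\right)$ ($H{\left(Q,L \right)} = \left(74 + Q\right) 2 L = 2 L \left(74 + Q\right)$)
$H{\left(56,\left(71 + 39\right) - 69 \right)} + G{\left(-5,-66 \right)} = 2 \left(\left(71 + 39\right) - 69\right) \left(74 + 56\right) + \left(2 + \left(-66\right)^{2} + 95 \left(-5\right) + 95 \left(-66\right) - -330\right) = 2 \left(110 - 69\right) 130 + \left(2 + 4356 - 475 - 6270 + 330\right) = 2 \cdot 41 \cdot 130 - 2057 = 10660 - 2057 = 8603$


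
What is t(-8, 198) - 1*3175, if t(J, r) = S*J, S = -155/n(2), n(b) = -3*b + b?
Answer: -3485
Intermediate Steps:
n(b) = -2*b
S = 155/4 (S = -155/((-2*2)) = -155/(-4) = -155*(-1/4) = 155/4 ≈ 38.750)
t(J, r) = 155*J/4
t(-8, 198) - 1*3175 = (155/4)*(-8) - 1*3175 = -310 - 3175 = -3485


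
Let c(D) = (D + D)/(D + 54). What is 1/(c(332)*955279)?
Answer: 193/317152628 ≈ 6.0854e-7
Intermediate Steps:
c(D) = 2*D/(54 + D) (c(D) = (2*D)/(54 + D) = 2*D/(54 + D))
1/(c(332)*955279) = 1/((2*332/(54 + 332))*955279) = (1/955279)/(2*332/386) = (1/955279)/(2*332*(1/386)) = (1/955279)/(332/193) = (193/332)*(1/955279) = 193/317152628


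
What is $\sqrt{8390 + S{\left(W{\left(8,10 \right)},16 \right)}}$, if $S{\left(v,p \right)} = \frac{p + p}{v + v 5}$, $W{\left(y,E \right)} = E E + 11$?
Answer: $\frac{\sqrt{103373782}}{111} \approx 91.597$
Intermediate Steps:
$W{\left(y,E \right)} = 11 + E^{2}$ ($W{\left(y,E \right)} = E^{2} + 11 = 11 + E^{2}$)
$S{\left(v,p \right)} = \frac{p}{3 v}$ ($S{\left(v,p \right)} = \frac{2 p}{v + 5 v} = \frac{2 p}{6 v} = 2 p \frac{1}{6 v} = \frac{p}{3 v}$)
$\sqrt{8390 + S{\left(W{\left(8,10 \right)},16 \right)}} = \sqrt{8390 + \frac{1}{3} \cdot 16 \frac{1}{11 + 10^{2}}} = \sqrt{8390 + \frac{1}{3} \cdot 16 \frac{1}{11 + 100}} = \sqrt{8390 + \frac{1}{3} \cdot 16 \cdot \frac{1}{111}} = \sqrt{8390 + \frac{16}{333}} = \sqrt{\frac{2793886}{333}} = \frac{\sqrt{103373782}}{111}$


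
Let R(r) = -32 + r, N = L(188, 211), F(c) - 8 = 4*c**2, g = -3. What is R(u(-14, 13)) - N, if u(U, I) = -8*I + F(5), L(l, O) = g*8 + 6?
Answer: -10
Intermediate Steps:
L(l, O) = -18 (L(l, O) = -3*8 + 6 = -24 + 6 = -18)
F(c) = 8 + 4*c**2
N = -18
u(U, I) = 108 - 8*I (u(U, I) = -8*I + (8 + 4*5**2) = -8*I + (8 + 4*25) = -8*I + (8 + 100) = -8*I + 108 = 108 - 8*I)
R(u(-14, 13)) - N = (-32 + (108 - 8*13)) - 1*(-18) = (-32 + (108 - 104)) + 18 = (-32 + 4) + 18 = -28 + 18 = -10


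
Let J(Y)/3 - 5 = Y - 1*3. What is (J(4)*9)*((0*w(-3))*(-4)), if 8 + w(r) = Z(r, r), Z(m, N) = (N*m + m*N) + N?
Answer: 0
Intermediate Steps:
J(Y) = 6 + 3*Y (J(Y) = 15 + 3*(Y - 1*3) = 15 + 3*(Y - 3) = 15 + 3*(-3 + Y) = 15 + (-9 + 3*Y) = 6 + 3*Y)
Z(m, N) = N + 2*N*m (Z(m, N) = (N*m + N*m) + N = 2*N*m + N = N + 2*N*m)
w(r) = -8 + r*(1 + 2*r)
(J(4)*9)*((0*w(-3))*(-4)) = ((6 + 3*4)*9)*((0*(-8 - 3*(1 + 2*(-3))))*(-4)) = ((6 + 12)*9)*((0*(-8 - 3*(1 - 6)))*(-4)) = (18*9)*((0*(-8 - 3*(-5)))*(-4)) = 162*((0*(-8 + 15))*(-4)) = 162*((0*7)*(-4)) = 162*(0*(-4)) = 162*0 = 0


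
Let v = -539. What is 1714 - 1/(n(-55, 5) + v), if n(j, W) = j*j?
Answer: 4261003/2486 ≈ 1714.0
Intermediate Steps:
n(j, W) = j²
1714 - 1/(n(-55, 5) + v) = 1714 - 1/((-55)² - 539) = 1714 - 1/(3025 - 539) = 1714 - 1/2486 = 4261003/2486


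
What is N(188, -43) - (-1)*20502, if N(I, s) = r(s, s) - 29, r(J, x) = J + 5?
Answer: 20435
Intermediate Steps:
r(J, x) = 5 + J
N(I, s) = -24 + s (N(I, s) = (5 + s) - 29 = -24 + s)
N(188, -43) - (-1)*20502 = (-24 - 43) - (-1)*20502 = -67 - 1*(-20502) = -67 + 20502 = 20435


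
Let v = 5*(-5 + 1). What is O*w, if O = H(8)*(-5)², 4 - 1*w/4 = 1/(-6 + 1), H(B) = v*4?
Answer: -33600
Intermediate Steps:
v = -20 (v = 5*(-4) = -20)
H(B) = -80 (H(B) = -20*4 = -80)
w = 84/5 (w = 16 - 4/(-6 + 1) = 16 - 4/(-5) = 16 - 4*(-⅕) = 16 + ⅘ = 84/5 ≈ 16.800)
O = -2000 (O = -80*(-5)² = -80*25 = -2000)
O*w = -2000*84/5 = -33600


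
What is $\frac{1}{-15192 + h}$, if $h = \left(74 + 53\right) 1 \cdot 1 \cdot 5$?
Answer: $- \frac{1}{14557} \approx -6.8696 \cdot 10^{-5}$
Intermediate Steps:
$h = 635$ ($h = 127 \cdot 1 \cdot 5 = 127 \cdot 5 = 635$)
$\frac{1}{-15192 + h} = \frac{1}{-15192 + 635} = \frac{1}{-14557} = - \frac{1}{14557}$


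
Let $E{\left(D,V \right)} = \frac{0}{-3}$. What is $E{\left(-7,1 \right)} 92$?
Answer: $0$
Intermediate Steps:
$E{\left(D,V \right)} = 0$ ($E{\left(D,V \right)} = 0 \left(- \frac{1}{3}\right) = 0$)
$E{\left(-7,1 \right)} 92 = 0 \cdot 92 = 0$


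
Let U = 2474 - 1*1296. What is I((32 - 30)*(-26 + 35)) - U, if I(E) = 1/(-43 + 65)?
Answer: -25915/22 ≈ -1178.0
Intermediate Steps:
I(E) = 1/22
U = 1178 (U = 2474 - 1296 = 1178)
I((32 - 30)*(-26 + 35)) - U = 1/22 - 1*1178 = 1/22 - 1178 = -25915/22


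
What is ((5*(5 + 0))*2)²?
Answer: 2500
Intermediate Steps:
((5*(5 + 0))*2)² = ((5*5)*2)² = (25*2)² = 50² = 2500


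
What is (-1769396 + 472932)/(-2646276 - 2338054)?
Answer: 2168/8335 ≈ 0.26011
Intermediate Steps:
(-1769396 + 472932)/(-2646276 - 2338054) = -1296464/(-4984330) = -1296464*(-1/4984330) = 2168/8335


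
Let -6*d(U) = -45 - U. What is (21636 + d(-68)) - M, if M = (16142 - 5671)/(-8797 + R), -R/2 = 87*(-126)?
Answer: 1703729885/78762 ≈ 21631.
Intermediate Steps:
d(U) = 15/2 + U/6 (d(U) = -(-45 - U)/6 = 15/2 + U/6)
R = 21924 (R = -174*(-126) = -2*(-10962) = 21924)
M = 10471/13127 (M = (16142 - 5671)/(-8797 + 21924) = 10471/13127 ≈ 0.79767)
(21636 + d(-68)) - M = (21636 + (15/2 + (⅙)*(-68))) - 1*10471/13127 = (21636 + (15/2 - 34/3)) - 10471/13127 = (21636 - 23/6) - 10471/13127 = 129793/6 - 10471/13127 = 1703729885/78762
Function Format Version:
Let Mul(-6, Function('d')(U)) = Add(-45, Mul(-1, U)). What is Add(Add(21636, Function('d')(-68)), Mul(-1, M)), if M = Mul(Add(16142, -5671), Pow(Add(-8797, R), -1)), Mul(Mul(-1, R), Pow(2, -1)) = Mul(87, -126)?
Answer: Rational(1703729885, 78762) ≈ 21631.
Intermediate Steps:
Function('d')(U) = Add(Rational(15, 2), Mul(Rational(1, 6), U)) (Function('d')(U) = Mul(Rational(-1, 6), Add(-45, Mul(-1, U))) = Add(Rational(15, 2), Mul(Rational(1, 6), U)))
R = 21924 (R = Mul(-2, Mul(87, -126)) = Mul(-2, -10962) = 21924)
M = Rational(10471, 13127) (M = Mul(Add(16142, -5671), Pow(Add(-8797, 21924), -1)) = Mul(10471, Pow(13127, -1)) = Mul(10471, Rational(1, 13127)) = Rational(10471, 13127) ≈ 0.79767)
Add(Add(21636, Function('d')(-68)), Mul(-1, M)) = Add(Add(21636, Add(Rational(15, 2), Mul(Rational(1, 6), -68))), Mul(-1, Rational(10471, 13127))) = Add(Add(21636, Add(Rational(15, 2), Rational(-34, 3))), Rational(-10471, 13127)) = Add(Add(21636, Rational(-23, 6)), Rational(-10471, 13127)) = Add(Rational(129793, 6), Rational(-10471, 13127)) = Rational(1703729885, 78762)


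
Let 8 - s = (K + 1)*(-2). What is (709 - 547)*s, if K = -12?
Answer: -2268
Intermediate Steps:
s = -14 (s = 8 - (-12 + 1)*(-2) = 8 - (-11)*(-2) = 8 - 1*22 = 8 - 22 = -14)
(709 - 547)*s = (709 - 547)*(-14) = 162*(-14) = -2268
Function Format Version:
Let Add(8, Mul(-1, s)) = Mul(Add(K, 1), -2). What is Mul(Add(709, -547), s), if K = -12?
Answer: -2268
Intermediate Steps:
s = -14 (s = Add(8, Mul(-1, Mul(Add(-12, 1), -2))) = Add(8, Mul(-1, Mul(-11, -2))) = Add(8, Mul(-1, 22)) = Add(8, -22) = -14)
Mul(Add(709, -547), s) = Mul(Add(709, -547), -14) = Mul(162, -14) = -2268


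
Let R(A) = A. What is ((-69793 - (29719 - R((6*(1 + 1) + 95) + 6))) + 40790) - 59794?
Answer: -118403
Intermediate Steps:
((-69793 - (29719 - R((6*(1 + 1) + 95) + 6))) + 40790) - 59794 = ((-69793 - (29719 - ((6*(1 + 1) + 95) + 6))) + 40790) - 59794 = ((-69793 - (29719 - ((6*2 + 95) + 6))) + 40790) - 59794 = ((-69793 - (29719 - ((12 + 95) + 6))) + 40790) - 59794 = ((-69793 - (29719 - (107 + 6))) + 40790) - 59794 = ((-69793 - (29719 - 1*113)) + 40790) - 59794 = ((-69793 - (29719 - 113)) + 40790) - 59794 = ((-69793 - 1*29606) + 40790) - 59794 = ((-69793 - 29606) + 40790) - 59794 = (-99399 + 40790) - 59794 = -58609 - 59794 = -118403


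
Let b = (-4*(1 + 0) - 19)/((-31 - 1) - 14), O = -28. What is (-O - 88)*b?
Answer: -30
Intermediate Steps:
b = 1/2 (b = (-4*1 - 19)/(-32 - 14) = (-4 - 19)/(-46) = -23*(-1/46) = 1/2 ≈ 0.50000)
(-O - 88)*b = (-1*(-28) - 88)*(1/2) = (28 - 88)*(1/2) = -60*1/2 = -30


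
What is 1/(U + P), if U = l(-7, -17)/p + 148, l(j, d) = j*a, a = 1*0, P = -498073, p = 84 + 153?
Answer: -1/497925 ≈ -2.0083e-6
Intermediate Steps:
p = 237
a = 0
l(j, d) = 0 (l(j, d) = j*0 = 0)
U = 148 (U = 0/237 + 148 = 0*(1/237) + 148 = 0 + 148 = 148)
1/(U + P) = 1/(148 - 498073) = 1/(-497925) = -1/497925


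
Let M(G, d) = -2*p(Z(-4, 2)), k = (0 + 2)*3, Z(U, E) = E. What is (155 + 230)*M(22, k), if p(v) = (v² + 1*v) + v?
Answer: -6160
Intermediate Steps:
k = 6 (k = 2*3 = 6)
p(v) = v² + 2*v (p(v) = (v² + v) + v = (v + v²) + v = v² + 2*v)
M(G, d) = -16 (M(G, d) = -4*(2 + 2) = -4*4 = -2*8 = -16)
(155 + 230)*M(22, k) = (155 + 230)*(-16) = 385*(-16) = -6160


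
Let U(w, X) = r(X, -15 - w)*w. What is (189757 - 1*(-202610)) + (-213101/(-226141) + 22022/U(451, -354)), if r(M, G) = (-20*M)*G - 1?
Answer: 12002618101895705526/30590210889461 ≈ 3.9237e+5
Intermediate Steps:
r(M, G) = -1 - 20*G*M (r(M, G) = -20*G*M - 1 = -1 - 20*G*M)
U(w, X) = w*(-1 - 20*X*(-15 - w)) (U(w, X) = (-1 - 20*(-15 - w)*X)*w = (-1 - 20*X*(-15 - w))*w = w*(-1 - 20*X*(-15 - w)))
(189757 - 1*(-202610)) + (-213101/(-226141) + 22022/U(451, -354)) = (189757 - 1*(-202610)) + (-213101/(-226141) + 22022/((451*(-1 + 20*(-354)*(15 + 451))))) = (189757 + 202610) + (-213101*(-1/226141) + 22022/((451*(-1 + 20*(-354)*466)))) = 392367 + (213101/226141 + 22022/((451*(-1 - 3299280)))) = 392367 + (213101/226141 + 22022/((451*(-3299281)))) = 392367 + (213101/226141 + 22022/(-1487975731)) = 392367 + (213101/226141 + 22022*(-1/1487975731)) = 392367 + (213101/226141 - 2002/135270521) = 392367 + 28825830561339/30590210889461 = 12002618101895705526/30590210889461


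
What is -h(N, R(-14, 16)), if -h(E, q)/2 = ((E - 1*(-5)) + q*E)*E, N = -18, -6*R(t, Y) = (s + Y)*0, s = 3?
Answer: 468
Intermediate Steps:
R(t, Y) = 0 (R(t, Y) = -(3 + Y)*0/6 = -⅙*0 = 0)
h(E, q) = -2*E*(5 + E + E*q) (h(E, q) = -2*((E - 1*(-5)) + q*E)*E = -2*((E + 5) + E*q)*E = -2*((5 + E) + E*q)*E = -2*(5 + E + E*q)*E = -2*E*(5 + E + E*q))
-h(N, R(-14, 16)) = -(-2)*(-18)*(5 - 18 - 18*0) = -(-2)*(-18)*(5 - 18 + 0) = -(-2)*(-18)*(-13) = -1*(-468) = 468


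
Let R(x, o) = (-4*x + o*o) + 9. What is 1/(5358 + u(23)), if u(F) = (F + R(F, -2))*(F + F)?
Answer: 1/2782 ≈ 0.00035945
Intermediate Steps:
R(x, o) = 9 + o**2 - 4*x (R(x, o) = (-4*x + o**2) + 9 = (o**2 - 4*x) + 9 = 9 + o**2 - 4*x)
u(F) = 2*F*(13 - 3*F) (u(F) = (F + (9 + (-2)**2 - 4*F))*(F + F) = (F + (9 + 4 - 4*F))*(2*F) = (F + (13 - 4*F))*(2*F) = (13 - 3*F)*(2*F) = 2*F*(13 - 3*F))
1/(5358 + u(23)) = 1/(5358 + 2*23*(13 - 3*23)) = 1/(5358 + 2*23*(13 - 69)) = 1/(5358 + 2*23*(-56)) = 1/(5358 - 2576) = 1/2782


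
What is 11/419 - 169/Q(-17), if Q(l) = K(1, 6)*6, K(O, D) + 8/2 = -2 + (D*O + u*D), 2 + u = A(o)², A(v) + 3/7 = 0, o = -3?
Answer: 3504983/1342476 ≈ 2.6108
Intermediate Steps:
A(v) = -3/7 (A(v) = -3/7 + 0 = -3/7)
u = -89/49 (u = -2 + (-3/7)² = -2 + 9/49 = -89/49 ≈ -1.8163)
K(O, D) = -6 - 89*D/49 + D*O (K(O, D) = -4 + (-2 + (D*O - 89*D/49)) = -4 + (-2 + (-89*D/49 + D*O)) = -4 + (-2 - 89*D/49 + D*O) = -6 - 89*D/49 + D*O)
Q(l) = -3204/49 (Q(l) = (-6 - 89/49*6 + 6*1)*6 = (-6 - 534/49 + 6)*6 = -534/49*6 = -3204/49)
11/419 - 169/Q(-17) = 11/419 - 169/(-3204/49) = 11*(1/419) - 169*(-49/3204) = 11/419 + 8281/3204 = 3504983/1342476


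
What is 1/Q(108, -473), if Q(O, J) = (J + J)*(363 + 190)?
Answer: -1/523138 ≈ -1.9115e-6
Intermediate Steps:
Q(O, J) = 1106*J (Q(O, J) = (2*J)*553 = 1106*J)
1/Q(108, -473) = 1/(1106*(-473)) = 1/(-523138) = -1/523138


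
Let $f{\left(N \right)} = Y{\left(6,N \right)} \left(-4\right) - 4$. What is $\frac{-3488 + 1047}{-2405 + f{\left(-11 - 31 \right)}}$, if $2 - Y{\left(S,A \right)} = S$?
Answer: $\frac{2441}{2393} \approx 1.0201$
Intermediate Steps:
$Y{\left(S,A \right)} = 2 - S$
$f{\left(N \right)} = 12$ ($f{\left(N \right)} = \left(2 - 6\right) \left(-4\right) - 4 = \left(-4\right) \left(-4\right) - 4 = 16 - 4 = 12$)
$\frac{-3488 + 1047}{-2405 + f{\left(-11 - 31 \right)}} = \frac{-3488 + 1047}{-2405 + 12} = - \frac{2441}{-2393} = \left(-2441\right) \left(- \frac{1}{2393}\right) = \frac{2441}{2393}$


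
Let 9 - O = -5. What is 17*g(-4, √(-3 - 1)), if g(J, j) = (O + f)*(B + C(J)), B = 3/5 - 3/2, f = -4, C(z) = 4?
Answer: 527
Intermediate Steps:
O = 14 (O = 9 - 1*(-5) = 9 + 5 = 14)
B = -9/10 (B = 3*(⅕) - 3*½ = ⅗ - 3/2 = -9/10 ≈ -0.90000)
g(J, j) = 31 (g(J, j) = (14 - 4)*(-9/10 + 4) = 10*(31/10) = 31)
17*g(-4, √(-3 - 1)) = 17*31 = 527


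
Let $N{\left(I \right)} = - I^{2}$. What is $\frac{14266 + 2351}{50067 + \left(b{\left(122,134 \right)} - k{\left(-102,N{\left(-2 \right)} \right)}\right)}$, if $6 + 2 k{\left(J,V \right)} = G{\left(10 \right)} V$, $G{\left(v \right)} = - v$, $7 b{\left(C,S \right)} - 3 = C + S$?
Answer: $\frac{16617}{50087} \approx 0.33176$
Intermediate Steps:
$b{\left(C,S \right)} = \frac{3}{7} + \frac{C}{7} + \frac{S}{7}$ ($b{\left(C,S \right)} = \frac{3}{7} + \frac{C + S}{7} = \frac{3}{7} + \left(\frac{C}{7} + \frac{S}{7}\right) = \frac{3}{7} + \frac{C}{7} + \frac{S}{7}$)
$k{\left(J,V \right)} = -3 - 5 V$ ($k{\left(J,V \right)} = -3 + \frac{\left(-1\right) 10 V}{2} = -3 + \frac{\left(-10\right) V}{2} = -3 - 5 V$)
$\frac{14266 + 2351}{50067 + \left(b{\left(122,134 \right)} - k{\left(-102,N{\left(-2 \right)} \right)}\right)} = \frac{14266 + 2351}{50067 + \left(\left(\frac{3}{7} + \frac{1}{7} \cdot 122 + \frac{1}{7} \cdot 134\right) - \left(-3 - 5 \left(- \left(-2\right)^{2}\right)\right)\right)} = \frac{16617}{50067 + \left(\left(\frac{3}{7} + \frac{122}{7} + \frac{134}{7}\right) - \left(-3 - 5 \left(\left(-1\right) 4\right)\right)\right)} = \frac{16617}{50067 + \left(37 - \left(-3 - -20\right)\right)} = \frac{16617}{50067 + \left(37 - \left(-3 + 20\right)\right)} = \frac{16617}{50067 + \left(37 - 17\right)} = \frac{16617}{50067 + 20} = \frac{16617}{50087}$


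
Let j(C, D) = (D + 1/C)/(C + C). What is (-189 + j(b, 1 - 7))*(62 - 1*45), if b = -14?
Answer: -1258051/392 ≈ -3209.3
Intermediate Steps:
j(C, D) = (D + 1/C)/(2*C) (j(C, D) = (D + 1/C)/((2*C)) = (D + 1/C)*(1/(2*C)) = (D + 1/C)/(2*C))
(-189 + j(b, 1 - 7))*(62 - 1*45) = (-189 + (½)*(1 - 14*(1 - 7))/(-14)²)*(62 - 1*45) = (-189 + (½)*(1/196)*(1 - 14*(-6)))*(62 - 45) = (-189 + (½)*(1/196)*(1 + 84))*17 = (-189 + (½)*(1/196)*85)*17 = (-189 + 85/392)*17 = -74003/392*17 = -1258051/392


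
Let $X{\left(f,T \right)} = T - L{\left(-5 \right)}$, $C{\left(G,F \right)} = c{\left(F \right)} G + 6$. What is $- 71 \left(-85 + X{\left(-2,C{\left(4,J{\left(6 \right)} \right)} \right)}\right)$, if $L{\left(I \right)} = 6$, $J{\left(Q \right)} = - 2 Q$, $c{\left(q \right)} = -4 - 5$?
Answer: $8591$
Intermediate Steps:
$c{\left(q \right)} = -9$ ($c{\left(q \right)} = -4 - 5 = -9$)
$C{\left(G,F \right)} = 6 - 9 G$ ($C{\left(G,F \right)} = - 9 G + 6 = 6 - 9 G$)
$X{\left(f,T \right)} = -6 + T$ ($X{\left(f,T \right)} = T - 6 = -6 + T$)
$- 71 \left(-85 + X{\left(-2,C{\left(4,J{\left(6 \right)} \right)} \right)}\right) = - 71 \left(-85 + \left(-6 + \left(6 - 36\right)\right)\right) = - 71 \left(-85 - 36\right) = \left(-71\right) \left(-121\right) = 8591$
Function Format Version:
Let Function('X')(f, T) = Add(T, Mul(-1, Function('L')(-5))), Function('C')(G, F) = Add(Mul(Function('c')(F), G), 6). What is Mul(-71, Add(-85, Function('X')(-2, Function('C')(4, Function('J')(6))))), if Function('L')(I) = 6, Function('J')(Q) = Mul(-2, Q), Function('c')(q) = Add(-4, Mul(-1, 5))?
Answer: 8591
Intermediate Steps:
Function('c')(q) = -9 (Function('c')(q) = Add(-4, -5) = -9)
Function('C')(G, F) = Add(6, Mul(-9, G)) (Function('C')(G, F) = Add(Mul(-9, G), 6) = Add(6, Mul(-9, G)))
Function('X')(f, T) = Add(-6, T) (Function('X')(f, T) = Add(T, Mul(-1, 6)) = Add(T, -6) = Add(-6, T))
Mul(-71, Add(-85, Function('X')(-2, Function('C')(4, Function('J')(6))))) = Mul(-71, Add(-85, Add(-6, Add(6, Mul(-9, 4))))) = Mul(-71, Add(-85, Add(-6, Add(6, -36)))) = Mul(-71, Add(-85, Add(-6, -30))) = Mul(-71, Add(-85, -36)) = Mul(-71, -121) = 8591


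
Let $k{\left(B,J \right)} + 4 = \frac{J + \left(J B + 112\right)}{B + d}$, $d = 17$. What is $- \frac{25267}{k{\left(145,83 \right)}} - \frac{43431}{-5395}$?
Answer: $- \frac{10790043744}{31242445} \approx -345.36$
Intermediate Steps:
$k{\left(B,J \right)} = -4 + \frac{112 + J + B J}{17 + B}$ ($k{\left(B,J \right)} = -4 + \frac{J + \left(J B + 112\right)}{B + 17} = -4 + \frac{J + \left(B J + 112\right)}{17 + B} = -4 + \frac{J + \left(112 + B J\right)}{17 + B} = -4 + \frac{112 + J + B J}{17 + B}$)
$- \frac{25267}{k{\left(145,83 \right)}} - \frac{43431}{-5395} = - \frac{25267}{\frac{1}{17 + 145} \left(44 + 83 - 580 + 145 \cdot 83\right)} - \frac{43431}{-5395} = - \frac{25267}{\frac{1}{162} \left(44 + 83 - 580 + 12035\right)} - - \frac{43431}{5395} = - \frac{25267}{\frac{1}{162} \cdot 11582} + \frac{43431}{5395} = - \frac{25267}{\frac{5791}{81}} + \frac{43431}{5395} = \left(-25267\right) \frac{81}{5791} + \frac{43431}{5395} = - \frac{2046627}{5791} + \frac{43431}{5395} = - \frac{10790043744}{31242445}$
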